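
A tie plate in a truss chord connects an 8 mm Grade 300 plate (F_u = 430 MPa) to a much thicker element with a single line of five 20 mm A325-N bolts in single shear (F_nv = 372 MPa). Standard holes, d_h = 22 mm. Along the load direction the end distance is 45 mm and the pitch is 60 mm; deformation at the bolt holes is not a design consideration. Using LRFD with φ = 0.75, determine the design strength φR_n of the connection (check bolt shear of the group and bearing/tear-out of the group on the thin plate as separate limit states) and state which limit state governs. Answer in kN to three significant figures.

Bolt shear: A_b = π·20²/4 = 314.2 mm²; R_n = 372 × 314.2 × 5 × 1 / 1000 = 584.3 kN → 0.75 × 584.3 = 438 kN.
Bearing (1.5 l_c t F_u ≤ 3.0 d t F_u): upper limit = 3.0·20·8·430 / 1000 = 206.4 kN.
  Edge l_c = 45 − 22/2 = 34 → r_n = 175.4 kN; interior l_c = 60 − 22 = 38 → r_n = 196.1 kN.
  R_n,bearing = 1·175.4 + 4·196.1 = 959.8 kN → 0.75 × 959.8 = 720 kN.
Bolt shear governs: 438 kN.

438 kN (bolt shear governs)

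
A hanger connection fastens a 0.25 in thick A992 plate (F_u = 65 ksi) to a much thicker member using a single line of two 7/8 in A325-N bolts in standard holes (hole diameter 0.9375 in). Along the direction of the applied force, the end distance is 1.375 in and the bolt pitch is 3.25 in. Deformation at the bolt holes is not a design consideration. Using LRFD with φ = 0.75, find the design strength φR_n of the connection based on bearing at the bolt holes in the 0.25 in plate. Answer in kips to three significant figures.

Per bolt r_n = 1.5 l_c t F_u ≤ 3.0 d t F_u; upper limit = 3.0 × 0.875 × 0.25 × 65 = 42.66 kips.
Edge bolt: l_c = 1.375 − 0.9375/2 = 0.9062 in → 1.5 × 0.9062 × 0.25 × 65 = 22.09 → r_n = 22.09 kips.
Interior bolts: l_c = 3.25 − 0.9375 = 2.312 in → 1.5 × 2.312 × 0.25 × 65 = 56.37 → r_n = 42.66 kips.
R_n = 1 × 22.09 + 1 × 42.66 = 64.75 kips.
Design strength φR_n = 0.75 × 64.75 = 48.6 kips.

48.6 kips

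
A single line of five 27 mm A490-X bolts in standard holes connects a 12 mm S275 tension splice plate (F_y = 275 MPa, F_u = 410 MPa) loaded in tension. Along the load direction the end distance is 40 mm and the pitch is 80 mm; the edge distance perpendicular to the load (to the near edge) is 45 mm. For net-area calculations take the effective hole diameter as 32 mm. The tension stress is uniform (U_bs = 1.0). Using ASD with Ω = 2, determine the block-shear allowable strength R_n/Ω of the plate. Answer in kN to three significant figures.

390 kN

Shear plane L_v = 40 + 4·80 = 360 mm; A_gv = 360 × 12 = 4320 mm².
A_nv = (360 − 4.5·32) × 12 = 2592 mm².
A_nt = (45 − 0.5·32) × 12 = 348 mm².
0.6 F_u A_nv = 637.6 kN; 0.6 F_y A_gv = 712.8 kN → shear rupture governs the shear term.
R_n = 637.6 + 1.0 × 410 × 348 / 1000 = 780.3 kN.
Allowable strength R_n/Ω = 780.3 / 2 = 390 kN.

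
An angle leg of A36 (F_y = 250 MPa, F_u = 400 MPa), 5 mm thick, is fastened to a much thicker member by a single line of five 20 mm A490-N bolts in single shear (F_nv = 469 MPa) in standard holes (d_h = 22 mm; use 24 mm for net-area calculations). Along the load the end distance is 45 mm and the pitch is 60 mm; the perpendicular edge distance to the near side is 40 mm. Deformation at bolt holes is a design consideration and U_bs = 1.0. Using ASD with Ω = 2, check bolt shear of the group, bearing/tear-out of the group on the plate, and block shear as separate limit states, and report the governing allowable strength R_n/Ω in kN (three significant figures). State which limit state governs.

Bolt shear: A_b = π·20²/4 = 314.2 mm²; R_n = 469 × 314.2 × 5 × 1 / 1000 = 736.7 kN → 736.7 / 2 = 368 kN.
Bearing: edge l_c = 34, r_n = 81.6 kN; interior l_c = 38, r_n = 91.2 kN; R_n = 81.6 + 4·91.2 = 446.4 kN → 223 kN.
Block shear: A_gv = 1425, A_nv = 885, A_nt = 140 mm²; R_n = min(0.6F_uA_nv, 0.6F_yA_gv) + U_bs·F_u·A_nt = 268.4 kN → 134 kN.
Block shear governs: 134 kN.

134 kN (block shear governs)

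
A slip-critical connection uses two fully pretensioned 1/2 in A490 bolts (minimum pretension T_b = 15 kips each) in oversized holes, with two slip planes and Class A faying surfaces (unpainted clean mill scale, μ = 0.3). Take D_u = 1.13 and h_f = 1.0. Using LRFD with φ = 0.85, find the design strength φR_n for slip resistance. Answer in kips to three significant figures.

R_n = μ · D_u · h_f · T_b · n_s · n_b = 0.3 × 1.13 × 1.0 × 15 × 2 × 2 = 20.34 kips.
Design strength φR_n = 0.85 × 20.34 = 17.3 kips.

17.3 kips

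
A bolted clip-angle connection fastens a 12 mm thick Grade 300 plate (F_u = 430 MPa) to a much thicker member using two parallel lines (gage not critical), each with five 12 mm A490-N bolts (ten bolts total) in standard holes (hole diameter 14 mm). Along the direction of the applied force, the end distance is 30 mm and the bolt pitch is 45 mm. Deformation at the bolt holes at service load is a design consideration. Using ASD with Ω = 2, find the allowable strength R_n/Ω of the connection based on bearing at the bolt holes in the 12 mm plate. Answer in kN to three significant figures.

Per bolt r_n = 1.2 l_c t F_u ≤ 2.4 d t F_u; upper limit = 2.4 × 12 × 12 × 430 / 1000 = 148.6 kN.
Edge bolt: l_c = 30 − 14/2 = 23 mm → 1.2 × 23 × 12 × 430 / 1000 = 142.4 → r_n = 142.4 kN.
Interior bolts: l_c = 45 − 14 = 31 mm → 1.2 × 31 × 12 × 430 / 1000 = 192 → r_n = 148.6 kN.
R_n = 2 × 142.4 + 8 × 148.6 = 1474 kN.
Allowable strength R_n/Ω = 1474 / 2 = 737 kN.

737 kN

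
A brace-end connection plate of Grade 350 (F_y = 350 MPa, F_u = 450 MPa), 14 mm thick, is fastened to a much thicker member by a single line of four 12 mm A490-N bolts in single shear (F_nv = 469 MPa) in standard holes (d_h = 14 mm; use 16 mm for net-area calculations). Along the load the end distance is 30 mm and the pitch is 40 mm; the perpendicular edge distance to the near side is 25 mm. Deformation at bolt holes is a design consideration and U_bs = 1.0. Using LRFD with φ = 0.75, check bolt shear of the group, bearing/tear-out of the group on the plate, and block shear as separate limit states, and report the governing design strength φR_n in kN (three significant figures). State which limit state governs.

Bolt shear: A_b = π·12²/4 = 113.1 mm²; R_n = 469 × 113.1 × 4 × 1 / 1000 = 212.2 kN → 0.75 × 212.2 = 159 kN.
Bearing: edge l_c = 23, r_n = 173.9 kN; interior l_c = 26, r_n = 181.4 kN; R_n = 173.9 + 3·181.4 = 718.2 kN → 539 kN.
Block shear: A_gv = 2100, A_nv = 1316, A_nt = 238 mm²; R_n = min(0.6F_uA_nv, 0.6F_yA_gv) + U_bs·F_u·A_nt = 462.4 kN → 347 kN.
Bolt shear governs: 159 kN.

159 kN (bolt shear governs)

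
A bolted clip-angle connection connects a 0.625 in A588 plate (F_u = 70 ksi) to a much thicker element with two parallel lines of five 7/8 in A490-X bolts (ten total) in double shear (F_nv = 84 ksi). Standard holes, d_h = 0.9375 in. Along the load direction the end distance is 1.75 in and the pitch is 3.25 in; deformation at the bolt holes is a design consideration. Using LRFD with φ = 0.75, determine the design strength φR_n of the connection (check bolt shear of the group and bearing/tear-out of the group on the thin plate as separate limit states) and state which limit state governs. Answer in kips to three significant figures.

652 kips (bearing governs)

Bolt shear: A_b = π·0.875²/4 = 0.6013 in²; R_n = 84 × 0.6013 × 10 × 2 = 1010 kips → 0.75 × 1010 = 758 kips.
Bearing (1.2 l_c t F_u ≤ 2.4 d t F_u): upper limit = 2.4·0.875·0.625·70 = 91.88 kips.
  Edge l_c = 1.75 − 0.9375/2 = 1.281 → r_n = 67.27 kips; interior l_c = 3.25 − 0.9375 = 2.312 → r_n = 91.88 kips.
  R_n,bearing = 2·67.27 + 8·91.88 = 869.5 kips → 0.75 × 869.5 = 652 kips.
Bearing governs: 652 kips.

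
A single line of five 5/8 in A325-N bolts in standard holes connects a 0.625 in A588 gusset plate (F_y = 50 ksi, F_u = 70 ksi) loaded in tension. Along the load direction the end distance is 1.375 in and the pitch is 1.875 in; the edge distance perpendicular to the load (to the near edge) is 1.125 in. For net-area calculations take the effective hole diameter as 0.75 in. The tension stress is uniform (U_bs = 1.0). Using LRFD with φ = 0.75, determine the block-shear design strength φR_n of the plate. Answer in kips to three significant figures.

Shear plane L_v = 1.375 + 4·1.875 = 8.875 in; A_gv = 8.875 × 0.625 = 5.547 in².
A_nv = (8.875 − 4.5·0.75) × 0.625 = 3.438 in².
A_nt = (1.125 − 0.5·0.75) × 0.625 = 0.4688 in².
0.6 F_u A_nv = 144.4 kips; 0.6 F_y A_gv = 166.4 kips → shear rupture governs the shear term.
R_n = 144.4 + 1.0 × 70 × 0.4688 = 177.2 kips.
Design strength φR_n = 0.75 × 177.2 = 133 kips.

133 kips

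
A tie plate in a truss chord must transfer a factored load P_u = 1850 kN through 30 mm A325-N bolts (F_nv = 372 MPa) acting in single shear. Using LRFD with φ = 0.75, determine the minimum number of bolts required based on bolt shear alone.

10 bolts

A_b = π·30²/4 = 706.9 mm².
Per-bolt design strength φR_n = 0.75 × 372 × 706.9 × 1 / 1000 = 197.2 kN.
n ≥ 1850 / 197.2 = 9.381 → use 10 bolts.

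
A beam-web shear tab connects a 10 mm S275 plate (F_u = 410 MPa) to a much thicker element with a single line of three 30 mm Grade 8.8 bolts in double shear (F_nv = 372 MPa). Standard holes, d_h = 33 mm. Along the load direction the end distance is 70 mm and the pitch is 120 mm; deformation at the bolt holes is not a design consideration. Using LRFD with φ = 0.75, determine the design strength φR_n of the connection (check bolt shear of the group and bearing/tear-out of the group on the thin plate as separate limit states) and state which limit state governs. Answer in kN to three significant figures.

800 kN (bearing governs)

Bolt shear: A_b = π·30²/4 = 706.9 mm²; R_n = 372 × 706.9 × 3 × 2 / 1000 = 1578 kN → 0.75 × 1578 = 1180 kN.
Bearing (1.5 l_c t F_u ≤ 3.0 d t F_u): upper limit = 3.0·30·10·410 / 1000 = 369 kN.
  Edge l_c = 70 − 33/2 = 53.5 → r_n = 329 kN; interior l_c = 120 − 33 = 87 → r_n = 369 kN.
  R_n,bearing = 1·329 + 2·369 = 1067 kN → 0.75 × 1067 = 800 kN.
Bearing governs: 800 kN.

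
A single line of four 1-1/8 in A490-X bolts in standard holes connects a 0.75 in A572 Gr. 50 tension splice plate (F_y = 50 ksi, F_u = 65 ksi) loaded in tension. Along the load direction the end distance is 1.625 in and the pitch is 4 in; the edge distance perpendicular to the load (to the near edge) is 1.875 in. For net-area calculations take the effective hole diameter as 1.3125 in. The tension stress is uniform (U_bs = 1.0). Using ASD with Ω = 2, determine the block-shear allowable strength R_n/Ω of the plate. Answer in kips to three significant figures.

Shear plane L_v = 1.625 + 3·4 = 13.62 in; A_gv = 13.62 × 0.75 = 10.22 in².
A_nv = (13.62 − 3.5·1.3125) × 0.75 = 6.773 in².
A_nt = (1.875 − 0.5·1.3125) × 0.75 = 0.9141 in².
0.6 F_u A_nv = 264.2 kips; 0.6 F_y A_gv = 306.6 kips → shear rupture governs the shear term.
R_n = 264.2 + 1.0 × 65 × 0.9141 = 323.6 kips.
Allowable strength R_n/Ω = 323.6 / 2 = 162 kips.

162 kips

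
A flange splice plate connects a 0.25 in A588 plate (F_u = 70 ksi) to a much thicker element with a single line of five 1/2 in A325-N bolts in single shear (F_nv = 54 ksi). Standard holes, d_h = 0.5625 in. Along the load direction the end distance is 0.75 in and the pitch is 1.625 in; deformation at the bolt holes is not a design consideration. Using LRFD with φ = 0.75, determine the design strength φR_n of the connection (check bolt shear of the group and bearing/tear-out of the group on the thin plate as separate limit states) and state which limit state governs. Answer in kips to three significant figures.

39.8 kips (bolt shear governs)

Bolt shear: A_b = π·0.5²/4 = 0.1963 in²; R_n = 54 × 0.1963 × 5 × 1 = 53.01 kips → 0.75 × 53.01 = 39.8 kips.
Bearing (1.5 l_c t F_u ≤ 3.0 d t F_u): upper limit = 3.0·0.5·0.25·70 = 26.25 kips.
  Edge l_c = 0.75 − 0.5625/2 = 0.4688 → r_n = 12.3 kips; interior l_c = 1.625 − 0.5625 = 1.062 → r_n = 26.25 kips.
  R_n,bearing = 1·12.3 + 4·26.25 = 117.3 kips → 0.75 × 117.3 = 88 kips.
Bolt shear governs: 39.8 kips.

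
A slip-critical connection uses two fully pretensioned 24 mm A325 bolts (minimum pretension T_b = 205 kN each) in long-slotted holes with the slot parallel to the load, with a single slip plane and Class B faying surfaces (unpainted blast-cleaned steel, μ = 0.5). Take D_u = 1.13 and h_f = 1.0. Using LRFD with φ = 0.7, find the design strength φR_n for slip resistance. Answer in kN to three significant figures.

R_n = μ · D_u · h_f · T_b · n_s · n_b = 0.5 × 1.13 × 1.0 × 205 × 1 × 2 = 231.6 kN.
Design strength φR_n = 0.7 × 231.6 = 162 kN.

162 kN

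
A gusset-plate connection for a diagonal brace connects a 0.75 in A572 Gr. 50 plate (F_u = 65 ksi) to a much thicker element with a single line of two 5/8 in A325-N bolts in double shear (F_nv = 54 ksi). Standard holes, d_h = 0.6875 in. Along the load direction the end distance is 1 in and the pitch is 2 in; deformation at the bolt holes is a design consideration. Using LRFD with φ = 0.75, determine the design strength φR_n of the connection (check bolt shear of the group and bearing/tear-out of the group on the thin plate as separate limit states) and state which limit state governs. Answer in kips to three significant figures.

49.7 kips (bolt shear governs)

Bolt shear: A_b = π·0.625²/4 = 0.3068 in²; R_n = 54 × 0.3068 × 2 × 2 = 66.27 kips → 0.75 × 66.27 = 49.7 kips.
Bearing (1.2 l_c t F_u ≤ 2.4 d t F_u): upper limit = 2.4·0.625·0.75·65 = 73.12 kips.
  Edge l_c = 1 − 0.6875/2 = 0.6562 → r_n = 38.39 kips; interior l_c = 2 − 0.6875 = 1.312 → r_n = 73.12 kips.
  R_n,bearing = 1·38.39 + 1·73.12 = 111.5 kips → 0.75 × 111.5 = 83.6 kips.
Bolt shear governs: 49.7 kips.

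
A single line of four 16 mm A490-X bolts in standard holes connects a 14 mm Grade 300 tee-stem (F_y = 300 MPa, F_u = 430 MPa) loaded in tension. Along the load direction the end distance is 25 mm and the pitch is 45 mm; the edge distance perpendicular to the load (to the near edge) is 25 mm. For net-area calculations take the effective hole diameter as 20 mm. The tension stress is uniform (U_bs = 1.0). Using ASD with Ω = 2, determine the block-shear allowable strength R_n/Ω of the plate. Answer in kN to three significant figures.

Shear plane L_v = 25 + 3·45 = 160 mm; A_gv = 160 × 14 = 2240 mm².
A_nv = (160 − 3.5·20) × 14 = 1260 mm².
A_nt = (25 − 0.5·20) × 14 = 210 mm².
0.6 F_u A_nv = 325.1 kN; 0.6 F_y A_gv = 403.2 kN → shear rupture governs the shear term.
R_n = 325.1 + 1.0 × 430 × 210 / 1000 = 415.4 kN.
Allowable strength R_n/Ω = 415.4 / 2 = 208 kN.

208 kN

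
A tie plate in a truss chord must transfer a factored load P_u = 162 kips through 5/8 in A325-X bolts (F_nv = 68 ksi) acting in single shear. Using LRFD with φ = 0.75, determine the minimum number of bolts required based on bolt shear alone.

A_b = π·0.625²/4 = 0.3068 in².
Per-bolt design strength φR_n = 0.75 × 68 × 0.3068 × 1 = 15.65 kips.
n ≥ 162 / 15.65 = 10.35 → use 11 bolts.

11 bolts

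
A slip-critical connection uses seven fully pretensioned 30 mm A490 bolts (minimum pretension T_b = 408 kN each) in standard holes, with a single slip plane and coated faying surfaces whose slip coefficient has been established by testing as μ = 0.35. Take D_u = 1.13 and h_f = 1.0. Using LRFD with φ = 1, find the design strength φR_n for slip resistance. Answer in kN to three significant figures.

1130 kN

R_n = μ · D_u · h_f · T_b · n_s · n_b = 0.35 × 1.13 × 1.0 × 408 × 1 × 7 = 1130 kN.
Design strength φR_n = 1 × 1130 = 1130 kN.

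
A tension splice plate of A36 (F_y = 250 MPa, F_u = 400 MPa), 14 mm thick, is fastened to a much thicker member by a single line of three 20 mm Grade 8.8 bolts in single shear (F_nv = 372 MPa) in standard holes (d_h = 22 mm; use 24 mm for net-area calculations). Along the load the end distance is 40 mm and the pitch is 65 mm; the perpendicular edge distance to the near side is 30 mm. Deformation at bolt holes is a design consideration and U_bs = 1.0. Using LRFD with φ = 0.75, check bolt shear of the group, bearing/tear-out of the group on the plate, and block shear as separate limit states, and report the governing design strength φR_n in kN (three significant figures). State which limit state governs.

Bolt shear: A_b = π·20²/4 = 314.2 mm²; R_n = 372 × 314.2 × 3 × 1 / 1000 = 350.6 kN → 0.75 × 350.6 = 263 kN.
Bearing: edge l_c = 29, r_n = 194.9 kN; interior l_c = 43, r_n = 268.8 kN; R_n = 194.9 + 2·268.8 = 732.5 kN → 549 kN.
Block shear: A_gv = 2380, A_nv = 1540, A_nt = 252 mm²; R_n = min(0.6F_uA_nv, 0.6F_yA_gv) + U_bs·F_u·A_nt = 457.8 kN → 343 kN.
Bolt shear governs: 263 kN.

263 kN (bolt shear governs)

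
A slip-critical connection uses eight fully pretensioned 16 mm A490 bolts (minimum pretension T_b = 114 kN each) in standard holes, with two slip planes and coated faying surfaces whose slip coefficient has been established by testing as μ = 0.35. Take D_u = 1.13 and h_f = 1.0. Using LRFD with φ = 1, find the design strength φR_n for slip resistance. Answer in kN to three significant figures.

721 kN

R_n = μ · D_u · h_f · T_b · n_s · n_b = 0.35 × 1.13 × 1.0 × 114 × 2 × 8 = 721.4 kN.
Design strength φR_n = 1 × 721.4 = 721 kN.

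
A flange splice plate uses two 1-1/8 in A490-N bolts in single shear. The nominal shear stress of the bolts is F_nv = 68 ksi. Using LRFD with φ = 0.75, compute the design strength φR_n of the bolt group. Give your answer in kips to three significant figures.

A_b = π × 1.125² / 4 = 0.994 in².
R_n = F_nv · A_b · n · n_s = 68 × 0.994 × 2 × 1 = 135.2 kips.
Design strength φR_n = 0.75 × 135.2 = 101 kips.

101 kips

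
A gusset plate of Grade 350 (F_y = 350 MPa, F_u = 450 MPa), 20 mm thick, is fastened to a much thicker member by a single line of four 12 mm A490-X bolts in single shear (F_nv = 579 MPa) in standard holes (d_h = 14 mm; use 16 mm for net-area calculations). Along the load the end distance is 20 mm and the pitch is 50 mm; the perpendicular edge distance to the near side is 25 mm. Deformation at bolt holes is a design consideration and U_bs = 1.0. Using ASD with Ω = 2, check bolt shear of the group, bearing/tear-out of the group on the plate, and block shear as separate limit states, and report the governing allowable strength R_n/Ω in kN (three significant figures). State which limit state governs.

131 kN (bolt shear governs)

Bolt shear: A_b = π·12²/4 = 113.1 mm²; R_n = 579 × 113.1 × 4 × 1 / 1000 = 261.9 kN → 261.9 / 2 = 131 kN.
Bearing: edge l_c = 13, r_n = 140.4 kN; interior l_c = 36, r_n = 259.2 kN; R_n = 140.4 + 3·259.2 = 918 kN → 459 kN.
Block shear: A_gv = 3400, A_nv = 2280, A_nt = 340 mm²; R_n = min(0.6F_uA_nv, 0.6F_yA_gv) + U_bs·F_u·A_nt = 768.6 kN → 384 kN.
Bolt shear governs: 131 kN.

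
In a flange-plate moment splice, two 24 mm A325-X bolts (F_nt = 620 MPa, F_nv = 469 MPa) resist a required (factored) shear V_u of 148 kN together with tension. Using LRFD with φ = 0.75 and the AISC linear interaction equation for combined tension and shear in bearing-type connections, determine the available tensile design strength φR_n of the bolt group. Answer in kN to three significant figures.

351 kN

A_b = π·24²/4 = 452.4 mm²; f_rv = 148 × 1000 / (2 × 452.4) = 163.6 MPa.
F'_nt = 1.3 F_nt − (F_nt / φF_nv) f_rv = 1.3·620 − (620/(0.75·469))·163.6 = 517.7 MPa, capped at F_nt → F'_nt = 517.7 MPa.
R_n = F'_nt · A_b · n = 517.7 × 452.4 × 2 / 1000 = 468.4 kN.
Design strength φR_n = 0.75 × 468.4 = 351 kN.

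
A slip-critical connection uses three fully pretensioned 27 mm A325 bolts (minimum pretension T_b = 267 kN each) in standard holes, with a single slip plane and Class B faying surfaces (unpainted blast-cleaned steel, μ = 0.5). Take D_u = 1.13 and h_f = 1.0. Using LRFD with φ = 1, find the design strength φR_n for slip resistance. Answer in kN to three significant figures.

453 kN

R_n = μ · D_u · h_f · T_b · n_s · n_b = 0.5 × 1.13 × 1.0 × 267 × 1 × 3 = 452.6 kN.
Design strength φR_n = 1 × 452.6 = 453 kN.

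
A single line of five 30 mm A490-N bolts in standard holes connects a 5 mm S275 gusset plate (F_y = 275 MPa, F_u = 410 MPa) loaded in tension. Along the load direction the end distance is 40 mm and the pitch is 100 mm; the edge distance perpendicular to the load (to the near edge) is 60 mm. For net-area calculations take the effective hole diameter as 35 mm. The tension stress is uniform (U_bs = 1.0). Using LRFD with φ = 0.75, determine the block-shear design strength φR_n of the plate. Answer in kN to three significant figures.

Shear plane L_v = 40 + 4·100 = 440 mm; A_gv = 440 × 5 = 2200 mm².
A_nv = (440 − 4.5·35) × 5 = 1412 mm².
A_nt = (60 − 0.5·35) × 5 = 212.5 mm².
0.6 F_u A_nv = 347.5 kN; 0.6 F_y A_gv = 363 kN → shear rupture governs the shear term.
R_n = 347.5 + 1.0 × 410 × 212.5 / 1000 = 434.6 kN.
Design strength φR_n = 0.75 × 434.6 = 326 kN.

326 kN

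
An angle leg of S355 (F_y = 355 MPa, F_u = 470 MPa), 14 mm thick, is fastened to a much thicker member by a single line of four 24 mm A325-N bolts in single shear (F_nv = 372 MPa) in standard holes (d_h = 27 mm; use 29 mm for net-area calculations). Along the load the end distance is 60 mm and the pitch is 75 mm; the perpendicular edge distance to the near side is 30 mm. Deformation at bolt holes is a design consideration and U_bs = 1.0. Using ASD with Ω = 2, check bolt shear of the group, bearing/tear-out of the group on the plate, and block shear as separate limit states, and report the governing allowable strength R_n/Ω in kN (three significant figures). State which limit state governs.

Bolt shear: A_b = π·24²/4 = 452.4 mm²; R_n = 372 × 452.4 × 4 × 1 / 1000 = 673.2 kN → 673.2 / 2 = 337 kN.
Bearing: edge l_c = 46.5, r_n = 367.2 kN; interior l_c = 48, r_n = 379 kN; R_n = 367.2 + 3·379 = 1504 kN → 752 kN.
Block shear: A_gv = 3990, A_nv = 2569, A_nt = 217 mm²; R_n = min(0.6F_uA_nv, 0.6F_yA_gv) + U_bs·F_u·A_nt = 826.4 kN → 413 kN.
Bolt shear governs: 337 kN.

337 kN (bolt shear governs)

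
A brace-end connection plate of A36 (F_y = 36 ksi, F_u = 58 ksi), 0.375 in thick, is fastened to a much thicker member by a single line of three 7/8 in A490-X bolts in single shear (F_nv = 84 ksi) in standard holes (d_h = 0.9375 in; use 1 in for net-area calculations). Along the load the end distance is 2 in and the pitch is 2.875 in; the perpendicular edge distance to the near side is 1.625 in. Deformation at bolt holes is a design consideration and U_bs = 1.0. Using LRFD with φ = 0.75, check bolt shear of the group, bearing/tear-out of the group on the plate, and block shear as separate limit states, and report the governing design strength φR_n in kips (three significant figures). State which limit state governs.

65.4 kips (block shear governs)

Bolt shear: A_b = π·0.875²/4 = 0.6013 in²; R_n = 84 × 0.6013 × 3 × 1 = 151.5 kips → 0.75 × 151.5 = 114 kips.
Bearing: edge l_c = 1.531, r_n = 39.97 kips; interior l_c = 1.938, r_n = 45.68 kips; R_n = 39.97 + 2·45.68 = 131.3 kips → 98.5 kips.
Block shear: A_gv = 2.906, A_nv = 1.969, A_nt = 0.4219 in²; R_n = min(0.6F_uA_nv, 0.6F_yA_gv) + U_bs·F_u·A_nt = 87.24 kips → 65.4 kips.
Block shear governs: 65.4 kips.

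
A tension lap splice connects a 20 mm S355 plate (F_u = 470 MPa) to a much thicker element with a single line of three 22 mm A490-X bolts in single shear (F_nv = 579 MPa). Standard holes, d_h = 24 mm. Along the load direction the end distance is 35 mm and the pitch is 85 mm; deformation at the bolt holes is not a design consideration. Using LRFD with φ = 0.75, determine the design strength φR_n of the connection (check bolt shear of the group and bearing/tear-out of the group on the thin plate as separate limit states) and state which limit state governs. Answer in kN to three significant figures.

495 kN (bolt shear governs)

Bolt shear: A_b = π·22²/4 = 380.1 mm²; R_n = 579 × 380.1 × 3 × 1 / 1000 = 660.3 kN → 0.75 × 660.3 = 495 kN.
Bearing (1.5 l_c t F_u ≤ 3.0 d t F_u): upper limit = 3.0·22·20·470 / 1000 = 620.4 kN.
  Edge l_c = 35 − 24/2 = 23 → r_n = 324.3 kN; interior l_c = 85 − 24 = 61 → r_n = 620.4 kN.
  R_n,bearing = 1·324.3 + 2·620.4 = 1565 kN → 0.75 × 1565 = 1170 kN.
Bolt shear governs: 495 kN.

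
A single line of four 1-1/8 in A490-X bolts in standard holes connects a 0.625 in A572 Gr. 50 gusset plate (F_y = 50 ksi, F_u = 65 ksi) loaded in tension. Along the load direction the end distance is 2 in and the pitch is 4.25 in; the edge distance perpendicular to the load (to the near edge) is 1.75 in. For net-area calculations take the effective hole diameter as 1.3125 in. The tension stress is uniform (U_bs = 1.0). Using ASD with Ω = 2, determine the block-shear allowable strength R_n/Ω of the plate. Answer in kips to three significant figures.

146 kips

Shear plane L_v = 2 + 3·4.25 = 14.75 in; A_gv = 14.75 × 0.625 = 9.219 in².
A_nv = (14.75 − 3.5·1.3125) × 0.625 = 6.348 in².
A_nt = (1.75 − 0.5·1.3125) × 0.625 = 0.6836 in².
0.6 F_u A_nv = 247.6 kips; 0.6 F_y A_gv = 276.6 kips → shear rupture governs the shear term.
R_n = 247.6 + 1.0 × 65 × 0.6836 = 292 kips.
Allowable strength R_n/Ω = 292 / 2 = 146 kips.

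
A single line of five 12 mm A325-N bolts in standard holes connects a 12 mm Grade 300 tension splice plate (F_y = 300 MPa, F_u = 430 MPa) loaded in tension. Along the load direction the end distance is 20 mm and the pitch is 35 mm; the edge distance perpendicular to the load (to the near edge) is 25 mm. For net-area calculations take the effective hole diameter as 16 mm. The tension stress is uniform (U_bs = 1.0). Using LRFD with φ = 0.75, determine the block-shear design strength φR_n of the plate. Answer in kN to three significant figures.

Shear plane L_v = 20 + 4·35 = 160 mm; A_gv = 160 × 12 = 1920 mm².
A_nv = (160 − 4.5·16) × 12 = 1056 mm².
A_nt = (25 − 0.5·16) × 12 = 204 mm².
0.6 F_u A_nv = 272.4 kN; 0.6 F_y A_gv = 345.6 kN → shear rupture governs the shear term.
R_n = 272.4 + 1.0 × 430 × 204 / 1000 = 360.2 kN.
Design strength φR_n = 0.75 × 360.2 = 270 kN.

270 kN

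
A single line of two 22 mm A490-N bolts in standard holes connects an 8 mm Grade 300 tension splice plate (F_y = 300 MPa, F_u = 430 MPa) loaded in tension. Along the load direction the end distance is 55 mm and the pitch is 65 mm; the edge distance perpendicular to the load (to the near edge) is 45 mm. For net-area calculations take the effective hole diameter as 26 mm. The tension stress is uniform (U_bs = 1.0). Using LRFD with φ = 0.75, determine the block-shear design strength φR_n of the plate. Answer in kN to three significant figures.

Shear plane L_v = 55 + 1·65 = 120 mm; A_gv = 120 × 8 = 960 mm².
A_nv = (120 − 1.5·26) × 8 = 648 mm².
A_nt = (45 − 0.5·26) × 8 = 256 mm².
0.6 F_u A_nv = 167.2 kN; 0.6 F_y A_gv = 172.8 kN → shear rupture governs the shear term.
R_n = 167.2 + 1.0 × 430 × 256 / 1000 = 277.3 kN.
Design strength φR_n = 0.75 × 277.3 = 208 kN.

208 kN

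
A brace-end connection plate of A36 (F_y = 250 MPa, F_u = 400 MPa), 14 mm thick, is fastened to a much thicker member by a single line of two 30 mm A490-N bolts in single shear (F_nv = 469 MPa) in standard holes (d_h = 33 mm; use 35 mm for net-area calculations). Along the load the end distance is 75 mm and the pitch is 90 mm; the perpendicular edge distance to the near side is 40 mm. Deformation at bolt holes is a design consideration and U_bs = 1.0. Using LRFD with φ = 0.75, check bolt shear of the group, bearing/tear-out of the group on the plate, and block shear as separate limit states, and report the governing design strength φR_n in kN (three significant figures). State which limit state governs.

Bolt shear: A_b = π·30²/4 = 706.9 mm²; R_n = 469 × 706.9 × 2 × 1 / 1000 = 663 kN → 0.75 × 663 = 497 kN.
Bearing: edge l_c = 58.5, r_n = 393.1 kN; interior l_c = 57, r_n = 383 kN; R_n = 393.1 + 1·383 = 776.2 kN → 582 kN.
Block shear: A_gv = 2310, A_nv = 1575, A_nt = 315 mm²; R_n = min(0.6F_uA_nv, 0.6F_yA_gv) + U_bs·F_u·A_nt = 472.5 kN → 354 kN.
Block shear governs: 354 kN.

354 kN (block shear governs)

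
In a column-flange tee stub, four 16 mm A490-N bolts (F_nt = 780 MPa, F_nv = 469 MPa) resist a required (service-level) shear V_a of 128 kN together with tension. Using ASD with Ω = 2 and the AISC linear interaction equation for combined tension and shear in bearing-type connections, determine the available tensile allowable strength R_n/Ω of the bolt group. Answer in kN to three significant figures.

195 kN

A_b = π·16²/4 = 201.1 mm²; f_rv = 128 × 1000 / (4 × 201.1) = 159.2 MPa.
F'_nt = 1.3 F_nt − (Ω F_nt / F_nv) f_rv = 1.3·780 − (2·780/469)·159.2 = 484.6 MPa, capped at F_nt → F'_nt = 484.6 MPa.
R_n = F'_nt · A_b · n = 484.6 × 201.1 × 4 / 1000 = 389.8 kN.
Allowable strength R_n/Ω = 389.8 / 2 = 195 kN.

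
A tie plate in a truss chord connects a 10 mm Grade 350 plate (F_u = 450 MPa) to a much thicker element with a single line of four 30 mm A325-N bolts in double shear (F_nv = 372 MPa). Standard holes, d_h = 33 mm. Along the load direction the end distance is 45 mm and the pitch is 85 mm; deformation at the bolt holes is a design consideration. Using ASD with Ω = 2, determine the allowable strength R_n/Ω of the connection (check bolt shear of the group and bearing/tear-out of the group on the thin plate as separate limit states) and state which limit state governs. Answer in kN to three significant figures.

Bolt shear: A_b = π·30²/4 = 706.9 mm²; R_n = 372 × 706.9 × 4 × 2 / 1000 = 2104 kN → 2104 / 2 = 1050 kN.
Bearing (1.2 l_c t F_u ≤ 2.4 d t F_u): upper limit = 2.4·30·10·450 / 1000 = 324 kN.
  Edge l_c = 45 − 33/2 = 28.5 → r_n = 153.9 kN; interior l_c = 85 − 33 = 52 → r_n = 280.8 kN.
  R_n,bearing = 1·153.9 + 3·280.8 = 996.3 kN → 996.3 / 2 = 498 kN.
Bearing governs: 498 kN.

498 kN (bearing governs)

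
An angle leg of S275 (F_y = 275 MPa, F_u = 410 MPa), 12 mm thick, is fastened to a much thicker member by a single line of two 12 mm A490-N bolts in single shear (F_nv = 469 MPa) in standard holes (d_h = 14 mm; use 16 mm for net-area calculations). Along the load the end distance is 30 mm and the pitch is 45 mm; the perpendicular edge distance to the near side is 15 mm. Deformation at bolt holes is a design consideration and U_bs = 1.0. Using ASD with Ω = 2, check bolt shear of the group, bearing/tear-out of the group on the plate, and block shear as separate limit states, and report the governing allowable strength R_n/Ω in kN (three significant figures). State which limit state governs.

Bolt shear: A_b = π·12²/4 = 113.1 mm²; R_n = 469 × 113.1 × 2 × 1 / 1000 = 106.1 kN → 106.1 / 2 = 53 kN.
Bearing: edge l_c = 23, r_n = 135.8 kN; interior l_c = 31, r_n = 141.7 kN; R_n = 135.8 + 1·141.7 = 277.5 kN → 139 kN.
Block shear: A_gv = 900, A_nv = 612, A_nt = 84 mm²; R_n = min(0.6F_uA_nv, 0.6F_yA_gv) + U_bs·F_u·A_nt = 182.9 kN → 91.5 kN.
Bolt shear governs: 53 kN.

53 kN (bolt shear governs)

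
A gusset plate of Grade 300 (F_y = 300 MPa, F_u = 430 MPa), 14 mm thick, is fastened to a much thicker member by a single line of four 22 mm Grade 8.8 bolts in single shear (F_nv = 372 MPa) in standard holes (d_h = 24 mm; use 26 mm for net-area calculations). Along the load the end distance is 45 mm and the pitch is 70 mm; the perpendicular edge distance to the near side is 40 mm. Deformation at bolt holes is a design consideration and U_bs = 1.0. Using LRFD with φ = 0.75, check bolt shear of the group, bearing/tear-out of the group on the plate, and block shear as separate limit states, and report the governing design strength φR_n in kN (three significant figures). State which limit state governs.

424 kN (bolt shear governs)

Bolt shear: A_b = π·22²/4 = 380.1 mm²; R_n = 372 × 380.1 × 4 × 1 / 1000 = 565.6 kN → 0.75 × 565.6 = 424 kN.
Bearing: edge l_c = 33, r_n = 238.4 kN; interior l_c = 46, r_n = 317.9 kN; R_n = 238.4 + 3·317.9 = 1192 kN → 894 kN.
Block shear: A_gv = 3570, A_nv = 2296, A_nt = 378 mm²; R_n = min(0.6F_uA_nv, 0.6F_yA_gv) + U_bs·F_u·A_nt = 754.9 kN → 566 kN.
Bolt shear governs: 424 kN.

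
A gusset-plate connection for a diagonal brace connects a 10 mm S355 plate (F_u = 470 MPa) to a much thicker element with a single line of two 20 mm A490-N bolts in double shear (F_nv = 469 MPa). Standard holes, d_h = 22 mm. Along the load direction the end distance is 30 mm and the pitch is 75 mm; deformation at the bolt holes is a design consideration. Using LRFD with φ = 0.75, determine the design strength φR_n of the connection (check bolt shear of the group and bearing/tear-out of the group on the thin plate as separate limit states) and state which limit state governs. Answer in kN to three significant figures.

250 kN (bearing governs)

Bolt shear: A_b = π·20²/4 = 314.2 mm²; R_n = 469 × 314.2 × 2 × 2 / 1000 = 589.4 kN → 0.75 × 589.4 = 442 kN.
Bearing (1.2 l_c t F_u ≤ 2.4 d t F_u): upper limit = 2.4·20·10·470 / 1000 = 225.6 kN.
  Edge l_c = 30 − 22/2 = 19 → r_n = 107.2 kN; interior l_c = 75 − 22 = 53 → r_n = 225.6 kN.
  R_n,bearing = 1·107.2 + 1·225.6 = 332.8 kN → 0.75 × 332.8 = 250 kN.
Bearing governs: 250 kN.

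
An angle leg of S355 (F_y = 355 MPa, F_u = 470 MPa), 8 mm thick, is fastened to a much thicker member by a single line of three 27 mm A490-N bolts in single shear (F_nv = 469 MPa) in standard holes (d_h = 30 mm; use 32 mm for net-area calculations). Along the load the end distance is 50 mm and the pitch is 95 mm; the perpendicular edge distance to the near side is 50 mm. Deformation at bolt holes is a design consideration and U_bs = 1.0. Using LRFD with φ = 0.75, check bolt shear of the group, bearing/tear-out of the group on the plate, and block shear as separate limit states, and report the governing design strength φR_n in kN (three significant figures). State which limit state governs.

367 kN (block shear governs)

Bolt shear: A_b = π·27²/4 = 572.6 mm²; R_n = 469 × 572.6 × 3 × 1 / 1000 = 805.6 kN → 0.75 × 805.6 = 604 kN.
Bearing: edge l_c = 35, r_n = 157.9 kN; interior l_c = 65, r_n = 243.6 kN; R_n = 157.9 + 2·243.6 = 645.2 kN → 484 kN.
Block shear: A_gv = 1920, A_nv = 1280, A_nt = 272 mm²; R_n = min(0.6F_uA_nv, 0.6F_yA_gv) + U_bs·F_u·A_nt = 488.8 kN → 367 kN.
Block shear governs: 367 kN.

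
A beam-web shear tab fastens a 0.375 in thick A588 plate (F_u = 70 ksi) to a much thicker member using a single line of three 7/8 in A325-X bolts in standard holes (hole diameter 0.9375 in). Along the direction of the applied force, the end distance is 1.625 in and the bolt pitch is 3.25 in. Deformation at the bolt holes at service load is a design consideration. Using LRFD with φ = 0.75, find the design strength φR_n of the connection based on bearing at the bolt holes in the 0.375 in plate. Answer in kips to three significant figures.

Per bolt r_n = 1.2 l_c t F_u ≤ 2.4 d t F_u; upper limit = 2.4 × 0.875 × 0.375 × 70 = 55.13 kips.
Edge bolt: l_c = 1.625 − 0.9375/2 = 1.156 in → 1.2 × 1.156 × 0.375 × 70 = 36.42 → r_n = 36.42 kips.
Interior bolts: l_c = 3.25 − 0.9375 = 2.312 in → 1.2 × 2.312 × 0.375 × 70 = 72.84 → r_n = 55.13 kips.
R_n = 1 × 36.42 + 2 × 55.13 = 146.7 kips.
Design strength φR_n = 0.75 × 146.7 = 110 kips.

110 kips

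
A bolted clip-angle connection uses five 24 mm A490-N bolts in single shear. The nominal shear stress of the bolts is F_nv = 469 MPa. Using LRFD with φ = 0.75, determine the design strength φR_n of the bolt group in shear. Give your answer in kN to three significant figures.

796 kN

A_b = π × 24² / 4 = 452.4 mm².
R_n = F_nv · A_b · n · n_s = 469 × 452.4 × 5 × 1 / 1000 = 1061 kN.
Design strength φR_n = 0.75 × 1061 = 796 kN.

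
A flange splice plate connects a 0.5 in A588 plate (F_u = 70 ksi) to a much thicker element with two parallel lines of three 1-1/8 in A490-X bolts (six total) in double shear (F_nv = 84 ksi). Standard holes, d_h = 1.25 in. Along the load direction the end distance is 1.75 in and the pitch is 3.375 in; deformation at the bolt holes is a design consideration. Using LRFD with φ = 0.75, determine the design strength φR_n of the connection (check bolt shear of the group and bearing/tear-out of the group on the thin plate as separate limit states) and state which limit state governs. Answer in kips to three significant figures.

Bolt shear: A_b = π·1.125²/4 = 0.994 in²; R_n = 84 × 0.994 × 6 × 2 = 1002 kips → 0.75 × 1002 = 751 kips.
Bearing (1.2 l_c t F_u ≤ 2.4 d t F_u): upper limit = 2.4·1.125·0.5·70 = 94.5 kips.
  Edge l_c = 1.75 − 1.25/2 = 1.125 → r_n = 47.25 kips; interior l_c = 3.375 − 1.25 = 2.125 → r_n = 89.25 kips.
  R_n,bearing = 2·47.25 + 4·89.25 = 451.5 kips → 0.75 × 451.5 = 339 kips.
Bearing governs: 339 kips.

339 kips (bearing governs)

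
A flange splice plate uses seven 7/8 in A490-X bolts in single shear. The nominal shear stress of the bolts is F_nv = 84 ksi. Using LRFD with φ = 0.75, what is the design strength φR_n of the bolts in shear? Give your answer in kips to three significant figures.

265 kips

A_b = π × 0.875² / 4 = 0.6013 in².
R_n = F_nv · A_b · n · n_s = 84 × 0.6013 × 7 × 1 = 353.6 kips.
Design strength φR_n = 0.75 × 353.6 = 265 kips.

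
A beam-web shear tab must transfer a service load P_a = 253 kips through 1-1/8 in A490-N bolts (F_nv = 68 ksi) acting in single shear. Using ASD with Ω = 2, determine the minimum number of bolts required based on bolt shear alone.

A_b = π·1.125²/4 = 0.994 in².
Per-bolt allowable strength R_n/Ω = 68 × 0.994 × 1 / 2 = 33.8 kips.
n ≥ 253 / 33.8 = 7.486 → use 8 bolts.

8 bolts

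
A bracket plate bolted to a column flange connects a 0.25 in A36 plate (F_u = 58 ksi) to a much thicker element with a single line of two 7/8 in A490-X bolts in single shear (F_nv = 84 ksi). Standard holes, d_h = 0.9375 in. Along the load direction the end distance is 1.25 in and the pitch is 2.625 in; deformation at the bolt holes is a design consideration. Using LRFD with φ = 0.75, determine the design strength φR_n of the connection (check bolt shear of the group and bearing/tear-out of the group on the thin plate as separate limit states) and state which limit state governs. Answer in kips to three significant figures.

32.2 kips (bearing governs)

Bolt shear: A_b = π·0.875²/4 = 0.6013 in²; R_n = 84 × 0.6013 × 2 × 1 = 101 kips → 0.75 × 101 = 75.8 kips.
Bearing (1.2 l_c t F_u ≤ 2.4 d t F_u): upper limit = 2.4·0.875·0.25·58 = 30.45 kips.
  Edge l_c = 1.25 − 0.9375/2 = 0.7812 → r_n = 13.59 kips; interior l_c = 2.625 − 0.9375 = 1.688 → r_n = 29.36 kips.
  R_n,bearing = 1·13.59 + 1·29.36 = 42.96 kips → 0.75 × 42.96 = 32.2 kips.
Bearing governs: 32.2 kips.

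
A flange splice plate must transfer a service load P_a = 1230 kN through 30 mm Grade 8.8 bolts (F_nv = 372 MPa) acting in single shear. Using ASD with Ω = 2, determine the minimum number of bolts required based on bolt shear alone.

A_b = π·30²/4 = 706.9 mm².
Per-bolt allowable strength R_n/Ω = 372 × 706.9 × 1 / 1000 / 2 = 131.5 kN.
n ≥ 1230 / 131.5 = 9.355 → use 10 bolts.

10 bolts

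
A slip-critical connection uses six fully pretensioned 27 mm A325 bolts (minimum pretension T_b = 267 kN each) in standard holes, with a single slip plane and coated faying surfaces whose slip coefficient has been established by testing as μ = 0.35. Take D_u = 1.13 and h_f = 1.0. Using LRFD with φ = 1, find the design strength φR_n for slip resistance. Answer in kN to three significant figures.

634 kN

R_n = μ · D_u · h_f · T_b · n_s · n_b = 0.35 × 1.13 × 1.0 × 267 × 1 × 6 = 633.6 kN.
Design strength φR_n = 1 × 633.6 = 634 kN.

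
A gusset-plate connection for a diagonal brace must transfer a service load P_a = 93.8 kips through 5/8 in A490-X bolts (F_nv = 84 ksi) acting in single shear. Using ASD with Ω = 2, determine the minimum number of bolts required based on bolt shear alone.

A_b = π·0.625²/4 = 0.3068 in².
Per-bolt allowable strength R_n/Ω = 84 × 0.3068 × 1 / 2 = 12.89 kips.
n ≥ 93.8 / 12.89 = 7.28 → use 8 bolts.

8 bolts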